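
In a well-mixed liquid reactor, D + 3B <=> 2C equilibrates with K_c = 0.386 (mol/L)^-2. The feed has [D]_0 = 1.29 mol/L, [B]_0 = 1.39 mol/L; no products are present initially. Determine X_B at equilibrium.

Let X = conversion of B; extent ξ = 1.39X/3 mol/L.
Concentrations: [D] = 1.29 − 0.463X; [B] = 1.39 − 1.39X; [C] = 0.927X.
K_c = [C]^2 / ([D] [B]^3).
Equating to 0.386 (mol/L)^-2: the physical root is X = 0.457.

X = 0.457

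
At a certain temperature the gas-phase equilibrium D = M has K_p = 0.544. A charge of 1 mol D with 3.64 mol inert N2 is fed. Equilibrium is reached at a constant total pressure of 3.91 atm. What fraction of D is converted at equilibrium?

Take 1 mol D as basis and let X be its fractional conversion, so ξ = X.
Moles: n_D = 1 − X; n_M = X; n_I = 3.64 (inert).
n_T stays at 4.64 (no change in mole number).
y_i = n_i/n_T, p_i = y_i·P. K_p = p_M / (p_D).
This yields a degree-1 equation in X; solving on (0,1), X = 0.352.

X = 0.352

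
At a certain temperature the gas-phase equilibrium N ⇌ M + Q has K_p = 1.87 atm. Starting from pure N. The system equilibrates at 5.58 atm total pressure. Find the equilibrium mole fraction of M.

y_M = 0.334

Let X = conversion of N (basis 1 mol N); extent of reaction ξ = X.
Species balance: n_N = 1 − X; n_M = X; n_Q = X.
n_T = Σnᵢ = 1 + X.
Mole fractions y_i = n_i/n_T; K_p = p_M p_Q / (p_N) with p_i = y_i·P.
Substituting and setting equal to 1.87 atm gives a polynomial in X; the root in (0,1) is X = 0.501.
Then n_M = 0.501, n_T = 1.5, so y_M = 0.334.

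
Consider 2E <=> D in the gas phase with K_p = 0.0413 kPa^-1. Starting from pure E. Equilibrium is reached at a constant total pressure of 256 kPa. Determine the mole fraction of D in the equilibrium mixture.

y_D = 0.736

Basis: 1 mol E initially; let X = conversion of E. Extent ξ = 0.5X.
Mole table: n_E = 1 − X; n_D = 0.5X.
Total moles n_T = 1 − 0.5X.
With p_i = (n_i/n_T)P, K_p = p_D / (p_E^2).
Equating to 0.0413 kPa^-1 and solving on 0 < X < 1: X = 0.848.
Then n_D = 0.424, n_T = 0.576, so y_D = 0.736.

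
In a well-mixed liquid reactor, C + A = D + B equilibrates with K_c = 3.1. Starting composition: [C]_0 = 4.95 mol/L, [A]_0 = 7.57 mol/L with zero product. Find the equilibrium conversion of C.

X = 0.759

Let X = conversion of C; extent ξ = 4.95·X mol/L.
Concentrations: [C] = 4.95 − 4.95X; [A] = 7.57 − 4.95X; [D] = 4.95X; [B] = 4.95X.
K_c = [D] [B] / ([C] [A]).
Solving K_c = 3.1 for X ∈ (0,1): X = 0.759.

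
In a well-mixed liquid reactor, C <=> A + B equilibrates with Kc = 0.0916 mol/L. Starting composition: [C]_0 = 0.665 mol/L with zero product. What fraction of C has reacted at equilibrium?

Let X = conversion of C; extent ξ = 0.665·X mol/L.
Concentrations: [C] = 0.665 − 0.665X; [A] = 0.665X; [B] = 0.665X.
Kc = [A] [B] / ([C]).
Setting equal to 0.0916 and solving for X on (0,1) gives X = 0.309.

X = 0.309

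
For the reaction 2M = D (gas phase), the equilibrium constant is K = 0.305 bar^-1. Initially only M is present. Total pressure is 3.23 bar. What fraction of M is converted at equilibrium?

Basis: 1 mol M initially; let X = conversion of M. Extent ξ = 0.5X.
At extent ξ: n_M = 1 − X; n_D = 0.5X.
n_T = Σnᵢ = 1 − 0.5X.
y_i = n_i/n_T, p_i = y_i·P. K = p_D / (p_M^2).
Equating to 0.305 bar^-1 and solving on 0 < X < 1: X = 0.550.

X = 0.550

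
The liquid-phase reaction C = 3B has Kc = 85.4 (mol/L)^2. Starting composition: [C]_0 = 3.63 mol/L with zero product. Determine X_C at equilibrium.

Let X = conversion of C; extent ξ = 3.63·X mol/L.
Concentrations: [C] = 3.63 − 3.63X; [B] = 10.9X.
Kc = [B]^3 / ([C]).
Equating to 85.4 (mol/L)^2: the physical root is X = 0.495.

X = 0.495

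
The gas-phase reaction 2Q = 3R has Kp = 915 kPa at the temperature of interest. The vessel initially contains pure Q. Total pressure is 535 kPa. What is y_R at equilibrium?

Basis: 1 mol Q initially; let X = conversion of Q. Extent ξ = 0.5X.
Species balance: n_Q = 1 − X; n_R = 1.5X.
Summing: n_T = 1 + 0.5X.
With p_i = (n_i/n_T)P, Kp = p_R^3 / (p_Q^2).
This yields a degree-3 equation in X; solving on (0,1), X = 0.525.
Then n_R = 0.787, n_T = 1.26, so y_R = 0.624.

y_R = 0.624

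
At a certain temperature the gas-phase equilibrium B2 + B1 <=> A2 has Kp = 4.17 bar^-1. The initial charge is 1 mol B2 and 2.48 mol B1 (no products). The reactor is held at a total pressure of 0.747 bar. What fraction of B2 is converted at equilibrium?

Take 1 mol B2 as basis and let X be its fractional conversion, so ξ = X.
At extent ξ: n_B2 = 1 − X; n_B1 = 2.48 − X; n_A2 = X.
Total moles n_T = 3.48 − X.
Mole fractions y_i = n_i/n_T; Kp = p_A2 / (p_B2 p_B1) with p_i = y_i·P.
Substituting and setting equal to 4.17 bar^-1 gives a polynomial in X; the root in (0,1) is X = 0.667.

X = 0.667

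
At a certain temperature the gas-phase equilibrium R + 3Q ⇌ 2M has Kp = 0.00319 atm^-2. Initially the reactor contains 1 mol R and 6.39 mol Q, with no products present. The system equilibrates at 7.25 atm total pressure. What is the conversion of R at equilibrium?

Let X = conversion of R (basis 1 mol R); extent of reaction ξ = X.
Species balance: n_R = 1 − X; n_Q = 6.39 − 3X; n_M = 2X.
n_T = Σnᵢ = 7.39 − 2X.
With p_i = (n_i/n_T)P, Kp = p_M^2 / (p_R p_Q^3).
Setting this equal to 0.00319 atm^-2 and taking the physical root (0 < X < 1) gives X = 0.317.

X = 0.317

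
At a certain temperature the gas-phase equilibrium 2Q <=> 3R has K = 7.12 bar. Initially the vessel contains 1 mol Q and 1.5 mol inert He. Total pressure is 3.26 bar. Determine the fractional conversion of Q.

Basis: 1 mol Q initially; let X = conversion of Q. Extent ξ = 0.5X.
Moles: n_Q = 1 − X; n_R = 1.5X; n_I = 1.5 (inert).
Total moles n_T = 2.5 + 0.5X.
y_i = n_i/n_T, p_i = y_i·P. K = p_R^3 / (p_Q^2).
This yields a degree-3 equation in X; solving on (0,1), X = 0.630.

X = 0.630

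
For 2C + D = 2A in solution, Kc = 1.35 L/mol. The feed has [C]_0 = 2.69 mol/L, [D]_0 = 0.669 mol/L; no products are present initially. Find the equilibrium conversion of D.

Let X = conversion of D; extent ξ = 0.669·X mol/L.
Concentrations: [C] = 2.69 − 1.34X; [D] = 0.669 − 0.669X; [A] = 1.34X.
Kc = [A]^2 / ([C]^2 [D]).
Setting equal to 1.35 and solving for X on (0,1) gives X = 0.693.

X = 0.693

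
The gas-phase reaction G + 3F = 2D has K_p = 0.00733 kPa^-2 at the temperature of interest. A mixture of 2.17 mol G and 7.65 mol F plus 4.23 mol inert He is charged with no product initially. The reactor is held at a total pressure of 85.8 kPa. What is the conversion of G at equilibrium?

Take 2.17 mol G as basis and let X be its fractional conversion, so ξ = 2.17X.
Mole table: n_G = 2.17 − 2.17X; n_F = 7.65 − 6.51X; n_D = 4.34X; n_I = 4.23 (inert).
Total moles n_T = 14.1 − 4.34X.
With p_i = (n_i/n_T)P, K_p = p_D^2 / (p_G p_F^3).
This yields a degree-4 equation in X; solving on (0,1), X = 0.694.

X = 0.694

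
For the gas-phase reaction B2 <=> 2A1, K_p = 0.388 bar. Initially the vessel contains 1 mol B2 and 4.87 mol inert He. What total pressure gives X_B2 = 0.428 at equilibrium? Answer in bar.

Basis: 1 mol B2 initially; let X = conversion of B2. Extent ξ = X.
Species balance: n_B2 = 1 − X; n_A1 = 2X; n_I = 4.87 (inert).
n_T = Σnᵢ = 5.87 + X.
K_p = p_A1^2 / (p_B2) with p_i = (n_i/n_T)·P.
At X = 0.428: the mole-fraction product g(X) = Π y_i^ν_i = 0.2034. Since K_p = g(X)·P^{1}, P = (K_p/g)^(1/1) = (0.388/0.2034)^(1/1) = 1.91 bar.

P = 1.91 bar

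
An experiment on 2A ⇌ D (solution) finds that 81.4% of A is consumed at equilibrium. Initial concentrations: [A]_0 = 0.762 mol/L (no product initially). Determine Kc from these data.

Let X = conversion of A.
Concentrations: [A] = 0.762 − 0.762X; [D] = 0.381X.
At X = 0.814: [A] = 0.142, [D] = 0.31.
Kc = [D] / ([A]^2) = 15.4 L/mol.

Kc = 15.4 L/mol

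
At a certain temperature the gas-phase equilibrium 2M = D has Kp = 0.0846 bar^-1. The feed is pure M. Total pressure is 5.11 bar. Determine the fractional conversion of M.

X = 0.395

Take 1 mol M as basis and let X be its fractional conversion, so ξ = 0.5X.
Species balance: n_M = 1 − X; n_D = 0.5X.
Summing: n_T = 1 − 0.5X.
With p_i = (n_i/n_T)P, Kp = p_D / (p_M^2).
Setting this equal to 0.0846 bar^-1 and taking the physical root (0 < X < 1) gives X = 0.395.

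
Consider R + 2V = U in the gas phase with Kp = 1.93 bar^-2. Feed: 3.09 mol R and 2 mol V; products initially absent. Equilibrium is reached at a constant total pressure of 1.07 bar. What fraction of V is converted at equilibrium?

Let X = conversion of V (basis 2 mol V); extent of reaction ξ = X.
Species balance: n_R = 3.09 − X; n_V = 2 − 2X; n_U = X.
Summing: n_T = 5.09 − 2X.
Mole fractions y_i = n_i/n_T; Kp = p_U / (p_R p_V^2) with p_i = y_i·P.
Setting this equal to 1.93 bar^-2 and taking the physical root (0 < X < 1) gives X = 0.429.

X = 0.429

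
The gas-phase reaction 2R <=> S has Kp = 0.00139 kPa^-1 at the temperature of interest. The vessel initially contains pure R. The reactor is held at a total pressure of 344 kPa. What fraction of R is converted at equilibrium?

X = 0.414

Let X = conversion of R (basis 1 mol R); extent of reaction ξ = 0.5X.
Mole table: n_R = 1 − X; n_S = 0.5X.
n_T = Σnᵢ = 1 − 0.5X.
With p_i = (n_i/n_T)P, Kp = p_S / (p_R^2).
Setting this equal to 0.00139 kPa^-1 and taking the physical root (0 < X < 1) gives X = 0.414.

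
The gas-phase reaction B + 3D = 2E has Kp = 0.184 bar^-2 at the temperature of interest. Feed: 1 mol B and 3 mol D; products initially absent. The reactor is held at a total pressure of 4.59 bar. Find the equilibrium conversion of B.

X = 0.470

Let X = conversion of B (basis 1 mol B); extent of reaction ξ = X.
Moles: n_B = 1 − X; n_D = 3 − 3X; n_E = 2X.
Total moles n_T = 4 − 2X.
Mole fractions y_i = n_i/n_T; Kp = p_E^2 / (p_B p_D^3) with p_i = y_i·P.
This yields a degree-4 equation in X; solving on (0,1), X = 0.470.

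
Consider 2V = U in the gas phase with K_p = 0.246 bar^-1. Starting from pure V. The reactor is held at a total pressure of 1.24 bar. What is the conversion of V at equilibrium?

Basis: 1 mol V initially; let X = conversion of V. Extent ξ = 0.5X.
Mole table: n_V = 1 − X; n_U = 0.5X.
Summing: n_T = 1 − 0.5X.
y_i = n_i/n_T, p_i = y_i·P. K_p = p_U / (p_V^2).
This yields a degree-2 equation in X; solving on (0,1), X = 0.329.

X = 0.329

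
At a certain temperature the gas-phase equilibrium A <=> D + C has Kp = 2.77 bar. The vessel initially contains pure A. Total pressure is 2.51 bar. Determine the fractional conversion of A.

X = 0.724

Basis: 1 mol A initially; let X = conversion of A. Extent ξ = X.
Species balance: n_A = 1 − X; n_D = X; n_C = X.
Total moles n_T = 1 + X.
y_i = n_i/n_T, p_i = y_i·P. Kp = p_D p_C / (p_A).
Substituting and setting equal to 2.77 bar gives a polynomial in X; the root in (0,1) is X = 0.724.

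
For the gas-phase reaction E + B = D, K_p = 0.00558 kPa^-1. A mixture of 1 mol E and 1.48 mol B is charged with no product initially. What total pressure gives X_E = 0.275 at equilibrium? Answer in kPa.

Let X = conversion of E (basis 1 mol E); extent of reaction ξ = X.
At extent ξ: n_E = 1 − X; n_B = 1.48 − X; n_D = X.
n_T = Σnᵢ = 2.48 − X.
K_p = p_D / (p_E p_B) with p_i = (n_i/n_T)·P.
At X = 0.275: the mole-fraction product g(X) = Π y_i^ν_i = 0.6941. Since K_p = g(X)·P^{-1}, P = (g/K_p)^(1/1) = (0.6941/0.00558)^(1/1) = 124 kPa.

P = 124 kPa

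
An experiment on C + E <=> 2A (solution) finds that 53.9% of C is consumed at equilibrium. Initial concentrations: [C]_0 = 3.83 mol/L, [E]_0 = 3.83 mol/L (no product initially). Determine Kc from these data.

Let X = conversion of C.
Concentrations: [C] = 3.83 − 3.83X; [E] = 3.83 − 3.83X; [A] = 7.66X.
At X = 0.539: [C] = 1.77, [E] = 1.77, [A] = 4.13.
Kc = [A]^2 / ([C] [E]) = 5.47.

Kc = 5.47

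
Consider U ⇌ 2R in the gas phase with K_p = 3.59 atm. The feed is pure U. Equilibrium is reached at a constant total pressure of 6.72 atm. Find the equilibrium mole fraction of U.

y_U = 0.489

Let X = conversion of U (basis 1 mol U); extent of reaction ξ = X.
Moles: n_U = 1 − X; n_R = 2X.
Total moles n_T = 1 + X.
With p_i = (n_i/n_T)P, K_p = p_R^2 / (p_U).
Substituting and setting equal to 3.59 atm gives a polynomial in X; the root in (0,1) is X = 0.343.
Then n_U = 0.657, n_T = 1.34, so y_U = 0.489.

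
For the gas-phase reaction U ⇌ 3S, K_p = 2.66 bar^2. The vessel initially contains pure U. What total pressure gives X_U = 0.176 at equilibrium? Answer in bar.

P = 5.22 bar

Take 1 mol U as basis and let X be its fractional conversion, so ξ = X.
At extent ξ: n_U = 1 − X; n_S = 3X.
Total moles n_T = 1 + 2X.
K_p = p_S^3 / (p_U) with p_i = (n_i/n_T)·P.
At X = 0.176: the mole-fraction product g(X) = Π y_i^ν_i = 0.09773. Since K_p = g(X)·P^{2}, P = (K_p/g)^(1/2) = (2.66/0.09773)^(1/2) = 5.22 bar.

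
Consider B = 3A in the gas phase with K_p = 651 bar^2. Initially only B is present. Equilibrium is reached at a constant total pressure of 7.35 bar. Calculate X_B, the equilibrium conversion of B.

Basis: 1 mol B initially; let X = conversion of B. Extent ξ = X.
Mole table: n_B = 1 − X; n_A = 3X.
Summing: n_T = 1 + 2X.
y_i = n_i/n_T, p_i = y_i·P. K_p = p_A^3 / (p_B).
Equating to 651 bar^2 and solving on 0 < X < 1: X = 0.822.

X = 0.822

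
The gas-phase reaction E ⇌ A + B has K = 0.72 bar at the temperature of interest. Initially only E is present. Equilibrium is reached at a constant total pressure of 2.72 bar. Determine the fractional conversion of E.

Let X = conversion of E (basis 1 mol E); extent of reaction ξ = X.
Species balance: n_E = 1 − X; n_A = X; n_B = X.
Summing: n_T = 1 + X.
Mole fractions y_i = n_i/n_T; K = p_A p_B / (p_E) with p_i = y_i·P.
Equating to 0.72 bar and solving on 0 < X < 1: X = 0.457.

X = 0.457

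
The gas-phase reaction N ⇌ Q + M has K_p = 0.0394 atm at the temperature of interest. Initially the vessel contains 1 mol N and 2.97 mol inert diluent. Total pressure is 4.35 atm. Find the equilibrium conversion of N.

Basis: 1 mol N initially; let X = conversion of N. Extent ξ = X.
Species balance: n_N = 1 − X; n_Q = X; n_M = X; n_I = 2.97 (inert).
Total moles n_T = 3.97 + X.
Mole fractions y_i = n_i/n_T; K_p = p_Q p_M / (p_N) with p_i = y_i·P.
Equating to 0.0394 atm and solving on 0 < X < 1: X = 0.176.

X = 0.176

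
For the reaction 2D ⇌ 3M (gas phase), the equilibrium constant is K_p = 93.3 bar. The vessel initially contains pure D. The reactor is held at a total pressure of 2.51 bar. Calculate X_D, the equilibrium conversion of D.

Take 1 mol D as basis and let X be its fractional conversion, so ξ = 0.5X.
Mole table: n_D = 1 − X; n_M = 1.5X.
Total moles n_T = 1 + 0.5X.
Mole fractions y_i = n_i/n_T; K_p = p_M^3 / (p_D^2) with p_i = y_i·P.
Setting this equal to 93.3 bar and taking the physical root (0 < X < 1) gives X = 0.814.

X = 0.814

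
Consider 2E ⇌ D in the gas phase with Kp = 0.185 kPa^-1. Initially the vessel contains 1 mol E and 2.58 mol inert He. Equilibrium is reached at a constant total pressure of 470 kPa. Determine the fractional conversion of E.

X = 0.874

Basis: 1 mol E initially; let X = conversion of E. Extent ξ = 0.5X.
At extent ξ: n_E = 1 − X; n_D = 0.5X; n_I = 2.58 (inert).
n_T = Σnᵢ = 3.58 − 0.5X.
y_i = n_i/n_T, p_i = y_i·P. Kp = p_D / (p_E^2).
Substituting and setting equal to 0.185 kPa^-1 gives a polynomial in X; the root in (0,1) is X = 0.874.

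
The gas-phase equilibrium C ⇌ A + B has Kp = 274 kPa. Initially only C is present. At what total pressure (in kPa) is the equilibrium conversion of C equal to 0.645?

Basis: 1 mol C initially; let X = conversion of C. Extent ξ = X.
Species balance: n_C = 1 − X; n_A = X; n_B = X.
Total moles n_T = 1 + X.
Kp = p_A p_B / (p_C) with p_i = (n_i/n_T)·P.
At X = 0.645: the mole-fraction product g(X) = Π y_i^ν_i = 0.7124. Since Kp = g(X)·P^{1}, P = (Kp/g)^(1/1) = (274/0.7124)^(1/1) = 385 kPa.

P = 385 kPa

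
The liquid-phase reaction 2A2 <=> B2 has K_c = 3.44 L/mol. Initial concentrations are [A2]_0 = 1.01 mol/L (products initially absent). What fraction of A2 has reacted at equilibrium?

X = 0.686

Let X = conversion of A2; extent ξ = 1.01X/2 mol/L.
Concentrations: [A2] = 1.01 − 1.01X; [B2] = 0.505X.
K_c = [B2] / ([A2]^2).
Equating to 3.44 L/mol: the physical root is X = 0.686.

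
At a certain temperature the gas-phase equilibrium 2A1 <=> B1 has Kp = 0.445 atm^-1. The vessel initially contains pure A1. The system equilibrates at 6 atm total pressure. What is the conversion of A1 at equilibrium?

Let X = conversion of A1 (basis 1 mol A1); extent of reaction ξ = 0.5X.
Species balance: n_A1 = 1 − X; n_B1 = 0.5X.
n_T = Σnᵢ = 1 − 0.5X.
With p_i = (n_i/n_T)P, Kp = p_B1 / (p_A1^2).
Equating to 0.445 atm^-1 and solving on 0 < X < 1: X = 0.707.

X = 0.707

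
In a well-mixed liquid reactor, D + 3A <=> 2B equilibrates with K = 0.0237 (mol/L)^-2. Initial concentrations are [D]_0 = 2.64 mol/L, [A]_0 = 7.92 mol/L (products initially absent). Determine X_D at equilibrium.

Let X = conversion of D; extent ξ = 2.64·X mol/L.
Concentrations: [D] = 2.64 − 2.64X; [A] = 7.92 − 7.92X; [B] = 5.28X.
K = [B]^2 / ([D] [A]^3).
This equals 0.0237 at X = 0.391 (the root in 0 < X < 1).

X = 0.391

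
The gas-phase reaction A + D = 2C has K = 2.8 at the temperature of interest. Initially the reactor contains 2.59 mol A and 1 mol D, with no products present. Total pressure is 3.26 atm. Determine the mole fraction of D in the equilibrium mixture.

Let X = conversion of D (basis 1 mol D); extent of reaction ξ = X.
Mole table: n_A = 2.59 − X; n_D = 1 − X; n_C = 2X.
Total moles n_T = 3.59 (Δν = 0, constant).
With p_i = (n_i/n_T)P, K = p_C^2 / (p_A p_D).
Substituting and setting equal to 2.8 gives a polynomial in X; the root in (0,1) is X = 0.668.
Then n_D = 0.332, n_T = 3.59, so y_D = 0.092.

y_D = 0.092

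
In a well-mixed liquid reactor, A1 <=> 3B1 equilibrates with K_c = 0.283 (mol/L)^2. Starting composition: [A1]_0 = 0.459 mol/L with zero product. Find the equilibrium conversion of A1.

Let X = conversion of A1; extent ξ = 0.459·X mol/L.
Concentrations: [A1] = 0.459 − 0.459X; [B1] = 1.38X.
K_c = [B1]^3 / ([A1]).
Setting equal to 0.283 and solving for X on (0,1) gives X = 0.323.

X = 0.323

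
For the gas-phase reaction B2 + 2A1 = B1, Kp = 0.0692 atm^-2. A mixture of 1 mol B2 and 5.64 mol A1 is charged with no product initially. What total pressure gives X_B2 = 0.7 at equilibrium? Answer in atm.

P = 7.18 atm

Basis: 1 mol B2 initially; let X = conversion of B2. Extent ξ = X.
Species balance: n_B2 = 1 − X; n_A1 = 5.64 − 2X; n_B1 = X.
n_T = Σnᵢ = 6.64 − 2X.
Kp = p_B1 / (p_B2 p_A1^2) with p_i = (n_i/n_T)·P.
At X = 0.7: the mole-fraction product g(X) = Π y_i^ν_i = 3.564. Since Kp = g(X)·P^{-2}, P = (g/Kp)^(1/2) = (3.564/0.0692)^(1/2) = 7.18 atm.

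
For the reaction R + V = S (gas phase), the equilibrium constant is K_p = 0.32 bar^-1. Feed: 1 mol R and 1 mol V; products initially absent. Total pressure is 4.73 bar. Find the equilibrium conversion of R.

Basis: 1 mol R initially; let X = conversion of R. Extent ξ = X.
Mole table: n_R = 1 − X; n_V = 1 − X; n_S = X.
Total moles n_T = 2 − X.
y_i = n_i/n_T, p_i = y_i·P. K_p = p_S / (p_R p_V).
This yields a degree-2 equation in X; solving on (0,1), X = 0.369.

X = 0.369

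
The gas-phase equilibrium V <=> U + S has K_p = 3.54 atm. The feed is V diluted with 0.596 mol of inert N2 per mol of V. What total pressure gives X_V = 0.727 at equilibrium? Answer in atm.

Take 1 mol V as basis and let X be its fractional conversion, so ξ = X.
At extent ξ: n_V = 1 − X; n_U = X; n_S = X; n_I = 0.596 (inert).
Total moles n_T = 1.6 + X.
K_p = p_U p_S / (p_V) with p_i = (n_i/n_T)·P.
At X = 0.727: the mole-fraction product g(X) = Π y_i^ν_i = 0.8334. Since K_p = g(X)·P^{1}, P = (K_p/g)^(1/1) = (3.54/0.8334)^(1/1) = 4.25 atm.

P = 4.25 atm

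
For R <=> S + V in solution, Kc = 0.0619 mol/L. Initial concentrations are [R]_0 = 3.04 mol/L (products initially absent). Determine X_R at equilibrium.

Let X = conversion of R; extent ξ = 3.04·X mol/L.
Concentrations: [R] = 3.04 − 3.04X; [S] = 3.04X; [V] = 3.04X.
Kc = [S] [V] / ([R]).
Equating to 0.0619 mol/L: the physical root is X = 0.133.

X = 0.133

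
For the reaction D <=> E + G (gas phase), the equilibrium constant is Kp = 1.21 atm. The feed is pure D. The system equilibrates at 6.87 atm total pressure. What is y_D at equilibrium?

y_D = 0.442

Take 1 mol D as basis and let X be its fractional conversion, so ξ = X.
Species balance: n_D = 1 − X; n_E = X; n_G = X.
Total moles n_T = 1 + X.
y_i = n_i/n_T, p_i = y_i·P. Kp = p_E p_G / (p_D).
Equating to 1.21 atm and solving on 0 < X < 1: X = 0.387.
Then n_D = 0.613, n_T = 1.39, so y_D = 0.442.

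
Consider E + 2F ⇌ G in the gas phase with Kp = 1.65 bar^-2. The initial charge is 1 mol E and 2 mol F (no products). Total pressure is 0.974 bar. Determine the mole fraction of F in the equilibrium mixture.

y_F = 0.570

Let X = conversion of E (basis 1 mol E); extent of reaction ξ = X.
Moles: n_E = 1 − X; n_F = 2 − 2X; n_G = X.
n_T = Σnᵢ = 3 − 2X.
Mole fractions y_i = n_i/n_T; Kp = p_G / (p_E p_F^2) with p_i = y_i·P.
Equating to 1.65 bar^-2 and solving on 0 < X < 1: X = 0.337.
Then n_F = 1.33, n_T = 2.33, so y_F = 0.570.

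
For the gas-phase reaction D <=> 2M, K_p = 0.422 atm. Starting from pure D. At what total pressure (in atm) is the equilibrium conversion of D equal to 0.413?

P = 0.513 atm

Let X = conversion of D (basis 1 mol D); extent of reaction ξ = X.
Moles: n_D = 1 − X; n_M = 2X.
Summing: n_T = 1 + X.
K_p = p_M^2 / (p_D) with p_i = (n_i/n_T)·P.
At X = 0.413: the mole-fraction product g(X) = Π y_i^ν_i = 0.8226. Since K_p = g(X)·P^{1}, P = (K_p/g)^(1/1) = (0.422/0.8226)^(1/1) = 0.513 atm.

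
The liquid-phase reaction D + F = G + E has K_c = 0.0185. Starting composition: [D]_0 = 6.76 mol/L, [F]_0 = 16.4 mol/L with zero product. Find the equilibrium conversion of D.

X = 0.184

Let X = conversion of D; extent ξ = 6.76·X mol/L.
Concentrations: [D] = 6.76 − 6.76X; [F] = 16.4 − 6.76X; [G] = 6.76X; [E] = 6.76X.
K_c = [G] [E] / ([D] [F]).
Solving K_c = 0.0185 for X ∈ (0,1): X = 0.184.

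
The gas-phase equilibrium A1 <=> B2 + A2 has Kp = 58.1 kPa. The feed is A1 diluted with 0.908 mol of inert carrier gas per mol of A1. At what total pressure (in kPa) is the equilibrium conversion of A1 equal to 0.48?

P = 313 kPa

Take 1 mol A1 as basis and let X be its fractional conversion, so ξ = X.
At extent ξ: n_A1 = 1 − X; n_B2 = X; n_A2 = X; n_I = 0.908 (inert).
Total moles n_T = 1.91 + X.
Kp = p_B2 p_A2 / (p_A1) with p_i = (n_i/n_T)·P.
At X = 0.48: the mole-fraction product g(X) = Π y_i^ν_i = 0.1855. Since Kp = g(X)·P^{1}, P = (Kp/g)^(1/1) = (58.1/0.1855)^(1/1) = 313 kPa.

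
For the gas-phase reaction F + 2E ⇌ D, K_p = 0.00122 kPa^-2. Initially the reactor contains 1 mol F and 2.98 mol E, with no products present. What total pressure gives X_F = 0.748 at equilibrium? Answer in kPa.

Let X = conversion of F (basis 1 mol F); extent of reaction ξ = X.
Mole table: n_F = 1 − X; n_E = 2.98 − 2X; n_D = X.
n_T = Σnᵢ = 3.98 − 2X.
K_p = p_D / (p_F p_E^2) with p_i = (n_i/n_T)·P.
At X = 0.748: the mole-fraction product g(X) = Π y_i^ν_i = 8.316. Since K_p = g(X)·P^{-2}, P = (g/K_p)^(1/2) = (8.316/0.00122)^(1/2) = 82.6 kPa.

P = 82.6 kPa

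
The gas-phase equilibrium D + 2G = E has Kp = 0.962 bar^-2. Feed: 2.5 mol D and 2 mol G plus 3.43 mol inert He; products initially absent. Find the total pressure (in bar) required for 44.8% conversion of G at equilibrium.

P = 3.04 bar

Basis: 2 mol G initially; let X = conversion of G. Extent ξ = X.
Mole table: n_D = 2.5 − X; n_G = 2 − 2X; n_E = X; n_I = 3.43 (inert).
Summing: n_T = 7.93 − 2X.
Kp = p_E / (p_D p_G^2) with p_i = (n_i/n_T)·P.
At X = 0.448: the mole-fraction product g(X) = Π y_i^ν_i = 8.863. Since Kp = g(X)·P^{-2}, P = (g/Kp)^(1/2) = (8.863/0.962)^(1/2) = 3.04 bar.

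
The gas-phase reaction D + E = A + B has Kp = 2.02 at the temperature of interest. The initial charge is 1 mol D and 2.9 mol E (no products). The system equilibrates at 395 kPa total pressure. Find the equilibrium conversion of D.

X = 0.834

Basis: 1 mol D initially; let X = conversion of D. Extent ξ = X.
Mole table: n_D = 1 − X; n_E = 2.9 − X; n_A = X; n_B = X.
Total moles n_T = 3.9 (Δν = 0, constant).
With p_i = (n_i/n_T)P, Kp = p_A p_B / (p_D p_E).
This yields a degree-2 equation in X; solving on (0,1), X = 0.834.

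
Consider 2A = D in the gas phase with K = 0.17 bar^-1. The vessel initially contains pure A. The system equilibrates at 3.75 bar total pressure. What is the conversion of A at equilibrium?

Let X = conversion of A (basis 1 mol A); extent of reaction ξ = 0.5X.
Moles: n_A = 1 − X; n_D = 0.5X.
Total moles n_T = 1 − 0.5X.
With p_i = (n_i/n_T)P, K = p_D / (p_A^2).
Substituting and setting equal to 0.17 bar^-1 gives a polynomial in X; the root in (0,1) is X = 0.469.

X = 0.469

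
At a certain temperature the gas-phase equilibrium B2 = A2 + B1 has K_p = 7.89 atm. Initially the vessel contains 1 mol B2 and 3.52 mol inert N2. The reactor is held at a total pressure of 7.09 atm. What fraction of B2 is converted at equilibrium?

X = 0.873

Basis: 1 mol B2 initially; let X = conversion of B2. Extent ξ = X.
At extent ξ: n_B2 = 1 − X; n_A2 = X; n_B1 = X; n_I = 3.52 (inert).
n_T = Σnᵢ = 4.52 + X.
Mole fractions y_i = n_i/n_T; K_p = p_A2 p_B1 / (p_B2) with p_i = y_i·P.
Substituting and setting equal to 7.89 atm gives a polynomial in X; the root in (0,1) is X = 0.873.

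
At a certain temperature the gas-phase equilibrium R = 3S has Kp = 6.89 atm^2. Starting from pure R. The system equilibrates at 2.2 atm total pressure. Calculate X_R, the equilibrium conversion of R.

X = 0.472

Basis: 1 mol R initially; let X = conversion of R. Extent ξ = X.
At extent ξ: n_R = 1 − X; n_S = 3X.
Summing: n_T = 1 + 2X.
With p_i = (n_i/n_T)P, Kp = p_S^3 / (p_R).
Substituting and setting equal to 6.89 atm^2 gives a polynomial in X; the root in (0,1) is X = 0.472.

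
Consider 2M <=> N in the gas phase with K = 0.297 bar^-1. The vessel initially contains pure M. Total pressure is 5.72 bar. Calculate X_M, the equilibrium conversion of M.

Take 1 mol M as basis and let X be its fractional conversion, so ξ = 0.5X.
At extent ξ: n_M = 1 − X; n_N = 0.5X.
n_T = Σnᵢ = 1 − 0.5X.
y_i = n_i/n_T, p_i = y_i·P. K = p_N / (p_M^2).
This yields a degree-2 equation in X; solving on (0,1), X = 0.642.

X = 0.642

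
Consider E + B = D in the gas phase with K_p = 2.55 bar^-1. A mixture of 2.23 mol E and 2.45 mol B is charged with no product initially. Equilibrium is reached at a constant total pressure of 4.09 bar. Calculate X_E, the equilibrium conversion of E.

Basis: 2.23 mol E initially; let X = conversion of E. Extent ξ = 2.23X.
At extent ξ: n_E = 2.23 − 2.23X; n_B = 2.45 − 2.23X; n_D = 2.23X.
Total moles n_T = 4.68 − 2.23X.
With p_i = (n_i/n_T)P, K_p = p_D / (p_E p_B).
This yields a degree-2 equation in X; solving on (0,1), X = 0.735.

X = 0.735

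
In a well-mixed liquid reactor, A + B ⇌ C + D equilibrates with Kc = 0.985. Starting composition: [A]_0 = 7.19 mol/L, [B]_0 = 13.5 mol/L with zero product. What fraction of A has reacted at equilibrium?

Let X = conversion of A; extent ξ = 7.19·X mol/L.
Concentrations: [A] = 7.19 − 7.19X; [B] = 13.5 − 7.19X; [C] = 7.19X; [D] = 7.19X.
Kc = [C] [D] / ([A] [B]).
Setting equal to 0.985 and solving for X on (0,1) gives X = 0.650.

X = 0.650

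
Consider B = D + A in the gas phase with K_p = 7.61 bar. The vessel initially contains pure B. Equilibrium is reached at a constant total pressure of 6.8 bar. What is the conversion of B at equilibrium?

X = 0.727

Basis: 1 mol B initially; let X = conversion of B. Extent ξ = X.
Mole table: n_B = 1 − X; n_D = X; n_A = X.
Total moles n_T = 1 + X.
Mole fractions y_i = n_i/n_T; K_p = p_D p_A / (p_B) with p_i = y_i·P.
Substituting and setting equal to 7.61 bar gives a polynomial in X; the root in (0,1) is X = 0.727.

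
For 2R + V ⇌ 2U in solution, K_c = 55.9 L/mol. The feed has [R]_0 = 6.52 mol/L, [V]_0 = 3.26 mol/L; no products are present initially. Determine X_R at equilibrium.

Let X = conversion of R; extent ξ = 6.52X/2 mol/L.
Concentrations: [R] = 6.52 − 6.52X; [V] = 3.26 − 3.26X; [U] = 6.52X.
K_c = [U]^2 / ([R]^2 [V]).
This equals 55.9 at X = 0.843 (the root in 0 < X < 1).

X = 0.843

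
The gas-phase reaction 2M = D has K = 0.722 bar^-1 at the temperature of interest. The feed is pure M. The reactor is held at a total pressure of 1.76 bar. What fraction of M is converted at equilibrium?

Basis: 1 mol M initially; let X = conversion of M. Extent ξ = 0.5X.
Species balance: n_M = 1 − X; n_D = 0.5X.
n_T = Σnᵢ = 1 − 0.5X.
With p_i = (n_i/n_T)P, K = p_D / (p_M^2).
Substituting and setting equal to 0.722 bar^-1 gives a polynomial in X; the root in (0,1) is X = 0.595.

X = 0.595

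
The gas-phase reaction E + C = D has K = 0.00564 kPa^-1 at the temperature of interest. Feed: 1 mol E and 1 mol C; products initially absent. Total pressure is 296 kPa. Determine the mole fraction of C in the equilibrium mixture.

Take 1 mol E as basis and let X be its fractional conversion, so ξ = X.
Species balance: n_E = 1 − X; n_C = 1 − X; n_D = X.
Summing: n_T = 2 − X.
With p_i = (n_i/n_T)P, K = p_D / (p_E p_C).
Equating to 0.00564 kPa^-1 and solving on 0 < X < 1: X = 0.388.
Then n_C = 0.612, n_T = 1.61, so y_C = 0.380.

y_C = 0.380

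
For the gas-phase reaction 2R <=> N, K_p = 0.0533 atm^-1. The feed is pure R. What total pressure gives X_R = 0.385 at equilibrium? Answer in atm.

P = 7.71 atm

Basis: 1 mol R initially; let X = conversion of R. Extent ξ = 0.5X.
Mole table: n_R = 1 − X; n_N = 0.5X.
n_T = Σnᵢ = 1 − 0.5X.
K_p = p_N / (p_R^2) with p_i = (n_i/n_T)·P.
At X = 0.385: the mole-fraction product g(X) = Π y_i^ν_i = 0.411. Since K_p = g(X)·P^{-1}, P = (g/K_p)^(1/1) = (0.411/0.0533)^(1/1) = 7.71 atm.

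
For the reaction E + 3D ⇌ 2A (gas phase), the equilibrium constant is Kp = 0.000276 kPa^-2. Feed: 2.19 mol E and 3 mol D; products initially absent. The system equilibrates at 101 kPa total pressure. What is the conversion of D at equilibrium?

X = 0.491

Take 3 mol D as basis and let X be its fractional conversion, so ξ = X.
At extent ξ: n_E = 2.19 − X; n_D = 3 − 3X; n_A = 2X.
Summing: n_T = 5.19 − 2X.
With p_i = (n_i/n_T)P, Kp = p_A^2 / (p_E p_D^3).
Setting this equal to 0.000276 kPa^-2 and taking the physical root (0 < X < 1) gives X = 0.491.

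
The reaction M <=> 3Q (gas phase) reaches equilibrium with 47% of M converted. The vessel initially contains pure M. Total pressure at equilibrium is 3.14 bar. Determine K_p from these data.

Let X = conversion of M (basis 1 mol M); extent of reaction ξ = X.
Species balance: n_M = 1 − X; n_Q = 3X.
Summing: n_T = 1 + 2X.
At X = 0.47: n_M = 0.53, n_Q = 1.41, n_T = 1.94.
p_i = (n_i/n_T)·P. K_p = p_Q^3 / (p_M) = 13.9 bar^2.

K_p = 13.9 bar^2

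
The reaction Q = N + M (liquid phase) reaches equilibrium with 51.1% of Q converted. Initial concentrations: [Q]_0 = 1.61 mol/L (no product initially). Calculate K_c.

K_c = 0.86 mol/L

Let X = conversion of Q.
Concentrations: [Q] = 1.61 − 1.61X; [N] = 1.61X; [M] = 1.61X.
At X = 0.511: [Q] = 0.787, [N] = 0.823, [M] = 0.823.
K_c = [N] [M] / ([Q]) = 0.86 mol/L.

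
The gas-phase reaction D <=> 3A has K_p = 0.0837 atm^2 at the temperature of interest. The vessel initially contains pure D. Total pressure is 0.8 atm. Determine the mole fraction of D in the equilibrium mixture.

y_D = 0.577

Basis: 1 mol D initially; let X = conversion of D. Extent ξ = X.
Moles: n_D = 1 − X; n_A = 3X.
Total moles n_T = 1 + 2X.
y_i = n_i/n_T, p_i = y_i·P. K_p = p_A^3 / (p_D).
Substituting and setting equal to 0.0837 atm^2 gives a polynomial in X; the root in (0,1) is X = 0.196.
Then n_D = 0.804, n_T = 1.39, so y_D = 0.577.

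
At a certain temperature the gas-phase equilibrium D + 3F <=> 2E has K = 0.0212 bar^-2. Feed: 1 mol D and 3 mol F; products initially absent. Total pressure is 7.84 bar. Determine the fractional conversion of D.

X = 0.365

Take 1 mol D as basis and let X be its fractional conversion, so ξ = X.
At extent ξ: n_D = 1 − X; n_F = 3 − 3X; n_E = 2X.
Summing: n_T = 4 − 2X.
With p_i = (n_i/n_T)P, K = p_E^2 / (p_D p_F^3).
Substituting and setting equal to 0.0212 bar^-2 gives a polynomial in X; the root in (0,1) is X = 0.365.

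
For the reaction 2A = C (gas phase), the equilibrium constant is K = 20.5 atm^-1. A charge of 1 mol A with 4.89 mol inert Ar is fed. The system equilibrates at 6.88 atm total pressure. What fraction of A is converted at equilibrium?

Basis: 1 mol A initially; let X = conversion of A. Extent ξ = 0.5X.
At extent ξ: n_A = 1 − X; n_C = 0.5X; n_I = 4.89 (inert).
n_T = Σnᵢ = 5.89 − 0.5X.
Mole fractions y_i = n_i/n_T; K = p_C / (p_A^2) with p_i = y_i·P.
This yields a degree-2 equation in X; solving on (0,1), X = 0.870.

X = 0.870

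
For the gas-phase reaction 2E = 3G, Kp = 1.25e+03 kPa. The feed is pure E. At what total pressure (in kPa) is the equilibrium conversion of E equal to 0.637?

P = 249 kPa

Let X = conversion of E (basis 1 mol E); extent of reaction ξ = 0.5X.
At extent ξ: n_E = 1 − X; n_G = 1.5X.
Summing: n_T = 1 + 0.5X.
Kp = p_G^3 / (p_E^2) with p_i = (n_i/n_T)·P.
At X = 0.637: the mole-fraction product g(X) = Π y_i^ν_i = 5.021. Since Kp = g(X)·P^{1}, P = (Kp/g)^(1/1) = (1.25e+03/5.021)^(1/1) = 249 kPa.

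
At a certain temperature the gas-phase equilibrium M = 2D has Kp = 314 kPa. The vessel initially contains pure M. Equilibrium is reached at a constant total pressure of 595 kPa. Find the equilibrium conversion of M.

X = 0.341

Take 1 mol M as basis and let X be its fractional conversion, so ξ = X.
Species balance: n_M = 1 − X; n_D = 2X.
Total moles n_T = 1 + X.
Mole fractions y_i = n_i/n_T; Kp = p_D^2 / (p_M) with p_i = y_i·P.
This yields a degree-2 equation in X; solving on (0,1), X = 0.341.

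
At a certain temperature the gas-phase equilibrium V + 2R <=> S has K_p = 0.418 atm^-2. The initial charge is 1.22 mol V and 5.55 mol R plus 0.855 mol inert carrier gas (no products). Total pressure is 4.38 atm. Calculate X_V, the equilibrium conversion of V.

X = 0.766

Take 1.22 mol V as basis and let X be its fractional conversion, so ξ = 1.22X.
Mole table: n_V = 1.22 − 1.22X; n_R = 5.55 − 2.44X; n_S = 1.22X; n_I = 0.855 (inert).
n_T = Σnᵢ = 7.62 − 2.44X.
y_i = n_i/n_T, p_i = y_i·P. K_p = p_S / (p_V p_R^2).
Substituting and setting equal to 0.418 atm^-2 gives a polynomial in X; the root in (0,1) is X = 0.766.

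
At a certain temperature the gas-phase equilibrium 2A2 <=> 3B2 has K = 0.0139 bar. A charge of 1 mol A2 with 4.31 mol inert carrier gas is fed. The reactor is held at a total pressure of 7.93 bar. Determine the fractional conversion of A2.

Basis: 1 mol A2 initially; let X = conversion of A2. Extent ξ = 0.5X.
Mole table: n_A2 = 1 − X; n_B2 = 1.5X; n_I = 4.31 (inert).
Total moles n_T = 5.31 + 0.5X.
With p_i = (n_i/n_T)P, K = p_B2^3 / (p_A2^2).
This yields a degree-3 equation in X; solving on (0,1), X = 0.128.

X = 0.128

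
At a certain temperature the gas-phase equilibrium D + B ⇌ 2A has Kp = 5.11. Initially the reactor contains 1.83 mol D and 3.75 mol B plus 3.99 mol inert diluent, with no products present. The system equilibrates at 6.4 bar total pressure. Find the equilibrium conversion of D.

X = 0.708

Basis: 1.83 mol D initially; let X = conversion of D. Extent ξ = 1.83X.
Moles: n_D = 1.83 − 1.83X; n_B = 3.75 − 1.83X; n_A = 3.66X; n_I = 3.99 (inert).
Since Δν = 0, n_T = 9.57 throughout.
y_i = n_i/n_T, p_i = y_i·P. Kp = p_A^2 / (p_D p_B).
This yields a degree-2 equation in X; solving on (0,1), X = 0.708.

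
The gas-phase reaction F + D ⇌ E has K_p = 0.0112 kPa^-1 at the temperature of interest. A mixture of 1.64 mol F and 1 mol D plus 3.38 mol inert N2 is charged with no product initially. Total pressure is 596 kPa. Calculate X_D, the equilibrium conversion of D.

X = 0.568

Let X = conversion of D (basis 1 mol D); extent of reaction ξ = X.
Moles: n_F = 1.64 − X; n_D = 1 − X; n_E = X; n_I = 3.38 (inert).
n_T = Σnᵢ = 6.02 − X.
Mole fractions y_i = n_i/n_T; K_p = p_E / (p_F p_D) with p_i = y_i·P.
Substituting and setting equal to 0.0112 kPa^-1 gives a polynomial in X; the root in (0,1) is X = 0.568.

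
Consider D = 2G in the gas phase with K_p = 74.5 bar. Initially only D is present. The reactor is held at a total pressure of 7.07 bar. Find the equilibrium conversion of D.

Basis: 1 mol D initially; let X = conversion of D. Extent ξ = X.
Mole table: n_D = 1 − X; n_G = 2X.
Summing: n_T = 1 + X.
Mole fractions y_i = n_i/n_T; K_p = p_G^2 / (p_D) with p_i = y_i·P.
Substituting and setting equal to 74.5 bar gives a polynomial in X; the root in (0,1) is X = 0.851.

X = 0.851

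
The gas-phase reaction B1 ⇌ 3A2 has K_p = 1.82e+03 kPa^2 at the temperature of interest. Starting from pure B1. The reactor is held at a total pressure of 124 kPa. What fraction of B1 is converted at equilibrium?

Basis: 1 mol B1 initially; let X = conversion of B1. Extent ξ = X.
At extent ξ: n_B1 = 1 − X; n_A2 = 3X.
n_T = Σnᵢ = 1 + 2X.
y_i = n_i/n_T, p_i = y_i·P. K_p = p_A2^3 / (p_B1).
Equating to 1.82e+03 kPa^2 and solving on 0 < X < 1: X = 0.189.

X = 0.189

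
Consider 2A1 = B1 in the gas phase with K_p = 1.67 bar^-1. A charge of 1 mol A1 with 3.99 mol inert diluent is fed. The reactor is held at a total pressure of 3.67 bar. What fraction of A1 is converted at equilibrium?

X = 0.543

Take 1 mol A1 as basis and let X be its fractional conversion, so ξ = 0.5X.
Mole table: n_A1 = 1 − X; n_B1 = 0.5X; n_I = 3.99 (inert).
Summing: n_T = 4.99 − 0.5X.
y_i = n_i/n_T, p_i = y_i·P. K_p = p_B1 / (p_A1^2).
Setting this equal to 1.67 bar^-1 and taking the physical root (0 < X < 1) gives X = 0.543.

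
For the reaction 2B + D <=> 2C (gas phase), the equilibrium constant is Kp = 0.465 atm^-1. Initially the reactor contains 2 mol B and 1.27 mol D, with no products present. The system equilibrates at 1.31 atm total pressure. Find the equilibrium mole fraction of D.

y_D = 0.325

Take 2 mol B as basis and let X be its fractional conversion, so ξ = X.
Moles: n_B = 2 − 2X; n_D = 1.27 − X; n_C = 2X.
n_T = Σnᵢ = 3.27 − X.
With p_i = (n_i/n_T)P, Kp = p_C^2 / (p_B^2 p_D).
This yields a degree-3 equation in X; solving on (0,1), X = 0.308.
Then n_D = 0.962, n_T = 2.96, so y_D = 0.325.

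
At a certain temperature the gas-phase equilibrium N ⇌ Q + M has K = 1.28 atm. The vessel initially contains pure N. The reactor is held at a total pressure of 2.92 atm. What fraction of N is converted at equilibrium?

Let X = conversion of N (basis 1 mol N); extent of reaction ξ = X.
Moles: n_N = 1 − X; n_Q = X; n_M = X.
Total moles n_T = 1 + X.
With p_i = (n_i/n_T)P, K = p_Q p_M / (p_N).
This yields a degree-2 equation in X; solving on (0,1), X = 0.552.

X = 0.552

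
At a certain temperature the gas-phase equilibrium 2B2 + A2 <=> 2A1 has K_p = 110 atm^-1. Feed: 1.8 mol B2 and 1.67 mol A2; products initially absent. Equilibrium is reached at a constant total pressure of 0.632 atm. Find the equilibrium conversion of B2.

Basis: 1.8 mol B2 initially; let X = conversion of B2. Extent ξ = 0.9X.
At extent ξ: n_B2 = 1.8 − 1.8X; n_A2 = 1.67 − 0.9X; n_A1 = 1.8X.
Total moles n_T = 3.47 − 0.9X.
y_i = n_i/n_T, p_i = y_i·P. K_p = p_A1^2 / (p_B2^2 p_A2).
Substituting and setting equal to 110 atm^-1 gives a polynomial in X; the root in (0,1) is X = 0.829.

X = 0.829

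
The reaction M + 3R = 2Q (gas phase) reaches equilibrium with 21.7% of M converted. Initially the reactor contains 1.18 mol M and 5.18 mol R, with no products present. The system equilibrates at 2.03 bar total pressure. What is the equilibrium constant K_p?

Basis: 1.18 mol M initially; let X = conversion of M. Extent ξ = 1.18X.
Moles: n_M = 1.18 − 1.18X; n_R = 5.18 − 3.54X; n_Q = 2.36X.
n_T = Σnᵢ = 6.36 − 2.36X.
At X = 0.217: n_M = 0.924, n_R = 4.41, n_Q = 0.512, n_T = 5.85.
p_i = (n_i/n_T)·P. K_p = p_Q^2 / (p_M p_R^3) = 0.0274 bar^-2.

K_p = 0.0274 bar^-2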